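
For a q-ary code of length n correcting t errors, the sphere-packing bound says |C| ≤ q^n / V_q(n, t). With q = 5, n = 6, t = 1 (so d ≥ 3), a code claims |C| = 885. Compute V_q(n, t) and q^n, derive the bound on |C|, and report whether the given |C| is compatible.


V_q(n, t) = 25, q^n = 15625, Hamming bound = 625, |C| = 885 > bound (violated).

Step 1: Compute V_q(n, t) = Σ_{j=0}^1 C(n, j) (q−1)^j.
  j = 0: C(6,0)·(4)^0 = 1·1 = 1.
  j = 1: C(6,1)·(4)^1 = 6·4 = 24.
  V_q(n, t) = 1 + 24 = 25.
Step 2: q^n = 5^6 = 15625.
Step 3: Hamming bound ⌊q^n / V_q(n,t)⌋ = ⌊15625/25⌋ = 625.
Step 4: Compare |C| = 885 to 625: violated.
The claimed |C| lies above the Hamming bound, so no 5-ary code of length 6 with d ≥ 3 can have 885 codewords.


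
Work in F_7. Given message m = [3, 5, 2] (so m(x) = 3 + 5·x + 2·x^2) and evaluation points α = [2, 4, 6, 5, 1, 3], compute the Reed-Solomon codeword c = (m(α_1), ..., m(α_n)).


c = [0, 6, 0, 1, 3, 1]

Message polynomial: m(x) = 3 + 5·x + 2·x^2 (mod 7).
For each evaluation point α_i, compute m(α_i) mod 7:
  α_1 = 2: Horner steps 2 → 2 → 0, so m(2) = 0.
  α_2 = 4: Horner steps 2 → 6 → 6, so m(4) = 6.
  α_3 = 6: Horner steps 2 → 3 → 0, so m(6) = 0.
  α_4 = 5: Horner steps 2 → 1 → 1, so m(5) = 1.
  α_5 = 1: Horner steps 2 → 0 → 3, so m(1) = 3.
  α_6 = 3: Horner steps 2 → 4 → 1, so m(3) = 1.
Codeword c = [0, 6, 0, 1, 3, 1] ∈ F_7^6.


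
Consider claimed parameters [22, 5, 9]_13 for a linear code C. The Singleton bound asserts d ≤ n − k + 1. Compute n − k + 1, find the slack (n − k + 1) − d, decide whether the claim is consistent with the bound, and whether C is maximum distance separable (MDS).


Singleton RHS = n − k + 1 = 18, slack = 9, bound satisfied, not MDS.

Singleton bound: d ≤ n − k + 1.
Here n = 22, k = 5, so n − k + 1 = 18.
Given d = 9, check d ≤ 18: YES.
Slack = (n − k + 1) − d = 9.
The code is NOT MDS (slack = 9 > 0).
Description: the claimed parameters are [22, 5, 9]_13; such a code would be non-MDS.


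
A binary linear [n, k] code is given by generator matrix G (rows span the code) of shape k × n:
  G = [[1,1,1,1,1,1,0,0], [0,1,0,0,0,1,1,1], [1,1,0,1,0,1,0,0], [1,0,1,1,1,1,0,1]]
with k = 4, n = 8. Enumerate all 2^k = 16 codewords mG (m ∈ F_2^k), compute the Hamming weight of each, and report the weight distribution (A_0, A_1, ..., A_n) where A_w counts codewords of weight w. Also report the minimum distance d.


Weight distribution: A_0 = 1, A_2 = 3, A_4 = 7, A_6 = 5. Minimum distance d = 2.

Enumerate all 2^4 = 16 messages m ∈ F_2^4.
For each, compute codeword c = mG in F_2^8, then tally its weight.
  m = 0000 → c = 00000000, weight = 0.
  m = 1000 → c = 11111100, weight = 6.
  m = 0100 → c = 01000111, weight = 4.
  m = 1100 → c = 10111011, weight = 6.
  m = 0010 → c = 11010100, weight = 4.
  m = 1010 → c = 00101000, weight = 2.
  m = 0110 → c = 10010011, weight = 4.
  m = 1110 → c = 01101111, weight = 6.
  m = 0001 → c = 10111101, weight = 6.
  m = 1001 → c = 01000001, weight = 2.
  m = 0101 → c = 11111010, weight = 6.
  m = 1101 → c = 00000110, weight = 2.
  m = 0011 → c = 01101001, weight = 4.
  m = 1011 → c = 10010101, weight = 4.
  m = 0111 → c = 00101110, weight = 4.
  m = 1111 → c = 11010010, weight = 4.
Tally weights:
  weight 0: 1 codewords.
  weight 2: 3 codewords.
  weight 4: 7 codewords.
  weight 6: 5 codewords.
Minimum distance d = smallest w > 0 with A_w > 0 = 2.
Sanity: Σ A_w = 16 = 2^4 = 16 ✓.


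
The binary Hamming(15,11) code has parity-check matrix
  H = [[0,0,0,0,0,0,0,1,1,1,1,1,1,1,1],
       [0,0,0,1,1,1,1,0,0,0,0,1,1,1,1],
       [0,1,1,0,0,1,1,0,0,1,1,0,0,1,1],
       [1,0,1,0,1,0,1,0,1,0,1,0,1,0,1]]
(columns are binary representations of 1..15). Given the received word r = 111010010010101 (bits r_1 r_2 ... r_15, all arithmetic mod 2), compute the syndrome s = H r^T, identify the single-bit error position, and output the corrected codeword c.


s = (0, 1, 0, 0)^T, error position = 4, corrected codeword c = 111110010010101

Compute s = H r^T mod 2 one row at a time:
  s_1 = 1 + 0 + 0 + 1 + 0 + 1 + 0 + 1 = 4 ≡ 0 (mod 2).
  s_2 = 0 + 1 + 0 + 0 + 0 + 1 + 0 + 1 = 3 ≡ 1 (mod 2).
  s_3 = 1 + 1 + 0 + 0 + 0 + 1 + 0 + 1 = 4 ≡ 0 (mod 2).
  s_4 = 1 + 1 + 1 + 0 + 0 + 1 + 1 + 1 = 6 ≡ 0 (mod 2).
s = (0, 1, 0, 0)^T — this equals column 4 of H (binary 0100), so error is at position 4.
Correct: flip bit 4 of r = 111010010010101 to get c = 111110010010101.


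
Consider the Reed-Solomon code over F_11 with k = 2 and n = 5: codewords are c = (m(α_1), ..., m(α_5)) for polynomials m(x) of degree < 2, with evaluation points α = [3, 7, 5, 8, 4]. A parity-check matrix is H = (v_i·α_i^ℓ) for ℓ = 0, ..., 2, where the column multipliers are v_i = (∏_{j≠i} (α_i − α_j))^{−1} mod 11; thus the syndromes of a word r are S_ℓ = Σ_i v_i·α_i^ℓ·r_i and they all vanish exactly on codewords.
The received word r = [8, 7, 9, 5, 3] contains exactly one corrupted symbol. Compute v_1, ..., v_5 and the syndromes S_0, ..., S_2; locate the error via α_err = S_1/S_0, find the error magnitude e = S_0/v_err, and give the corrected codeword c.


S = (7, 5, 2), error at position 2, error magnitude e = 8, c = [8, 10, 9, 5, 3].

Step 1: column multipliers v_i = (∏_{j≠i}(α_i − α_j))^{−1} mod 11.
  i = 1 (α = 3): (3−7)(3−5)(3−8)(3−4) = (−4)·(−2)·(−5)·(−1) = 40 ≡ 7, so v_1 = 7^{−1} = 8 (mod 11).
  i = 2 (α = 7): (7−3)(7−5)(7−8)(7−4) = 4·2·(−1)·3 = −24 ≡ 9, so v_2 = 9^{−1} = 5 (mod 11).
  i = 3 (α = 5): (5−3)(5−7)(5−8)(5−4) = 2·(−2)·(−3)·1 = 12 ≡ 1, so v_3 = 1^{−1} = 1 (mod 11).
  i = 4 (α = 8): (8−3)(8−7)(8−5)(8−4) = 5·1·3·4 = 60 ≡ 5, so v_4 = 5^{−1} = 9 (mod 11).
  i = 5 (α = 4): (4−3)(4−7)(4−5)(4−8) = 1·(−3)·(−1)·(−4) = −12 ≡ 10, so v_5 = 10^{−1} = 10 (mod 11).
  v = [8, 5, 1, 9, 10].
Step 2: syndromes of r = [8, 7, 9, 5, 3] (all sums mod 11).
  S_0 = Σ v_i r_i = 8·8 + 5·7 + 1·9 + 9·5 + 10·3 = 183 ≡ 7.
  S_1 = Σ v_i α_i r_i = 8·3·8 + 5·7·7 + 1·5·9 + 9·8·5 + 10·4·3 = 962 ≡ 5.
  α_i^2 mod 11 = [9, 5, 3, 9, 5].
  S_2 = Σ v_i α_i^2 r_i = 8·9·8 + 5·5·7 + 1·3·9 + 9·9·5 + 10·5·3 = 1333 ≡ 2.
  S = (7, 5, 2) ≠ 0, so r is not a codeword (an error is present).
Step 3: locate the error. For a single error e at position i, S_ℓ = v_i·e·α_i^ℓ, so α_err = S_1/S_0.
  S_0^{−1} = 7^{−1} = 8 (mod 11), so α_err = 5·8 = 40 ≡ 7 = α_2. Error position i = 2.
  Consistency check: S_2/S_1 = 2·9 = 18 ≡ 7 = α_err ✓ (single-error assumption holds).
Step 4: error magnitude e = S_0/v_2 = S_0·∏_{j≠2}(α_2 − α_j) = 7·9 = 63 ≡ 8 (mod 11).
Step 5: correct position 2: c_2 = r_2 − e = 7 − 8 ≡ 10 (mod 11). Hence c = [8, 10, 9, 5, 3].
  Check: interpolating c through the α_i gives m(x) = 1 + 6·x (degree < 2) with m(α_i) = c_i for every i, so c is indeed a codeword.


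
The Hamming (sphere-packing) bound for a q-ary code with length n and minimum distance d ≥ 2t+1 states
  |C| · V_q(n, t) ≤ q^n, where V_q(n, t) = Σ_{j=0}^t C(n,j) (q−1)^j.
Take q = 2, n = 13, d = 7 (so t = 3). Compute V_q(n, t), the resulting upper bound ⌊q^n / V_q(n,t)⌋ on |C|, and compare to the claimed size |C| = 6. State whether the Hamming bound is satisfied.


V_q(n, t) = 378, q^n = 8192, Hamming bound = 21, |C| = 6 ≤ bound (satisfied).

Step 1: Compute V_q(n, t) = Σ_{j=0}^3 C(n, j) (q−1)^j.
  j = 0: C(13,0)·(1)^0 = 1·1 = 1.
  j = 1: C(13,1)·(1)^1 = 13·1 = 13.
  j = 2: C(13,2)·(1)^2 = 78·1 = 78.
  j = 3: C(13,3)·(1)^3 = 286·1 = 286.
  V_q(n, t) = 1 + 13 + 78 + 286 = 378.
Step 2: q^n = 2^13 = 8192.
Step 3: Hamming bound ⌊q^n / V_q(n,t)⌋ = ⌊8192/378⌋ = 21.
Step 4: Compare |C| = 6 to 21: satisfied.
The claimed |C| lies below the Hamming bound.


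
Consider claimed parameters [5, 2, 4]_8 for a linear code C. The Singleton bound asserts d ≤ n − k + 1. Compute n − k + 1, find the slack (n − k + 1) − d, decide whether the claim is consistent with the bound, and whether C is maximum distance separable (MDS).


Singleton RHS = n − k + 1 = 4, slack = 0, bound satisfied, MDS.

Singleton bound: d ≤ n − k + 1.
Here n = 5, k = 2, so n − k + 1 = 4.
Given d = 4, check d ≤ 4: YES.
Slack = (n − k + 1) − d = 0.
The code is MDS (slack = 0).
Description: the claimed parameters are [5, 2, 4]_8; such a code would be MDS (meets Singleton bound).


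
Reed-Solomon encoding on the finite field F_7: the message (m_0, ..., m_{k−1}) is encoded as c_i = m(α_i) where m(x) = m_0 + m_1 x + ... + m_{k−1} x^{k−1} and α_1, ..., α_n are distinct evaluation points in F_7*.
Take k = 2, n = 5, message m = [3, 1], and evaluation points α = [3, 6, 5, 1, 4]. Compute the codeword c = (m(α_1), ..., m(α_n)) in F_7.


c = [6, 2, 1, 4, 0]

Message polynomial: m(x) = 3 + 1·x (mod 7).
For each evaluation point α_i, compute m(α_i) mod 7:
  α_1 = 3: Horner steps 1 → 6, so m(3) = 6.
  α_2 = 6: Horner steps 1 → 2, so m(6) = 2.
  α_3 = 5: Horner steps 1 → 1, so m(5) = 1.
  α_4 = 1: Horner steps 1 → 4, so m(1) = 4.
  α_5 = 4: Horner steps 1 → 0, so m(4) = 0.
Codeword c = [6, 2, 1, 4, 0] ∈ F_7^5.


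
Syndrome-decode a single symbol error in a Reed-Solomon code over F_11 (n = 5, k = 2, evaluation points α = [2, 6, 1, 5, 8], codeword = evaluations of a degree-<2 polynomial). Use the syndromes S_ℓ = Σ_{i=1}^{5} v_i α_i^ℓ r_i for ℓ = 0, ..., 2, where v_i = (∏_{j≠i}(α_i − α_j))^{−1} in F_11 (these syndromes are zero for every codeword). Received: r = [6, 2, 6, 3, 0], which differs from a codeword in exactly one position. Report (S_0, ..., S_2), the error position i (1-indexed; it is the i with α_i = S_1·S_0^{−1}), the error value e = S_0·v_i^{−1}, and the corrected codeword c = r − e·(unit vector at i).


S = (4, 4, 4), error at position 3, error magnitude e = 10, c = [6, 2, 7, 3, 0].

Step 1: column multipliers v_i = (∏_{j≠i}(α_i − α_j))^{−1} mod 11.
  i = 1 (α = 2): (2−6)(2−1)(2−5)(2−8) = (−4)·1·(−3)·(−6) = −72 ≡ 5, so v_1 = 5^{−1} = 9 (mod 11).
  i = 2 (α = 6): (6−2)(6−1)(6−5)(6−8) = 4·5·1·(−2) = −40 ≡ 4, so v_2 = 4^{−1} = 3 (mod 11).
  i = 3 (α = 1): (1−2)(1−6)(1−5)(1−8) = (−1)·(−5)·(−4)·(−7) = 140 ≡ 8, so v_3 = 8^{−1} = 7 (mod 11).
  i = 4 (α = 5): (5−2)(5−6)(5−1)(5−8) = 3·(−1)·4·(−3) = 36 ≡ 3, so v_4 = 3^{−1} = 4 (mod 11).
  i = 5 (α = 8): (8−2)(8−6)(8−1)(8−5) = 6·2·7·3 = 252 ≡ 10, so v_5 = 10^{−1} = 10 (mod 11).
  v = [9, 3, 7, 4, 10].
Step 2: syndromes of r = [6, 2, 6, 3, 0] (all sums mod 11).
  S_0 = Σ v_i r_i = 9·6 + 3·2 + 7·6 + 4·3 + 10·0 = 114 ≡ 4.
  S_1 = Σ v_i α_i r_i = 9·2·6 + 3·6·2 + 7·1·6 + 4·5·3 + 10·8·0 = 246 ≡ 4.
  α_i^2 mod 11 = [4, 3, 1, 3, 9].
  S_2 = Σ v_i α_i^2 r_i = 9·4·6 + 3·3·2 + 7·1·6 + 4·3·3 + 10·9·0 = 312 ≡ 4.
  S = (4, 4, 4) ≠ 0, so r is not a codeword (an error is present).
Step 3: locate the error. For a single error e at position i, S_ℓ = v_i·e·α_i^ℓ, so α_err = S_1/S_0.
  S_0^{−1} = 4^{−1} = 3 (mod 11), so α_err = 4·3 = 12 ≡ 1 = α_3. Error position i = 3.
  Consistency check: S_2/S_1 = 4·3 = 12 ≡ 1 = α_err ✓ (single-error assumption holds).
Step 4: error magnitude e = S_0/v_3 = S_0·∏_{j≠3}(α_3 − α_j) = 4·8 = 32 ≡ 10 (mod 11).
Step 5: correct position 3: c_3 = r_3 − e = 6 − 10 ≡ 7 (mod 11). Hence c = [6, 2, 7, 3, 0].
  Check: interpolating c through the α_i gives m(x) = 8 + 10·x (degree < 2) with m(α_i) = c_i for every i, so c is indeed a codeword.


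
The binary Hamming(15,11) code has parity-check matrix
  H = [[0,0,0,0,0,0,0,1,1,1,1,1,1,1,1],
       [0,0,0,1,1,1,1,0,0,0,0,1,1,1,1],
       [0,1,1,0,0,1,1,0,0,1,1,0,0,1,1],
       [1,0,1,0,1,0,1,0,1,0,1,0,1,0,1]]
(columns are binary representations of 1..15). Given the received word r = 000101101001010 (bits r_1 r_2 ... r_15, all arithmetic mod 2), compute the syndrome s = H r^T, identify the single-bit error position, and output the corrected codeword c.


s = (1, 1, 1, 0)^T, error position = 14, corrected codeword c = 000101101001000

Compute s = H r^T mod 2 one row at a time:
  s_1 = 0 + 1 + 0 + 0 + 1 + 0 + 1 + 0 = 3 ≡ 1 (mod 2).
  s_2 = 1 + 0 + 1 + 1 + 1 + 0 + 1 + 0 = 5 ≡ 1 (mod 2).
  s_3 = 0 + 0 + 1 + 1 + 0 + 0 + 1 + 0 = 3 ≡ 1 (mod 2).
  s_4 = 0 + 0 + 0 + 1 + 1 + 0 + 0 + 0 = 2 ≡ 0 (mod 2).
s = (1, 1, 1, 0)^T — this equals column 14 of H (binary 1110), so error is at position 14.
Correct: flip bit 14 of r = 000101101001010 to get c = 000101101001000.


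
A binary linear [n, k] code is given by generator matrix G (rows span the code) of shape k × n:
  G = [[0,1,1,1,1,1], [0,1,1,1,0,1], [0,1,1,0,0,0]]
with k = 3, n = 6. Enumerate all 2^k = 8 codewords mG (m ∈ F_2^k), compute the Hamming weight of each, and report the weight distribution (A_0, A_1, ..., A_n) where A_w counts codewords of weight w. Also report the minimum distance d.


Weight distribution: A_0 = 1, A_1 = 1, A_2 = 2, A_3 = 2, A_4 = 1, A_5 = 1. Minimum distance d = 1.

Enumerate all 2^3 = 8 messages m ∈ F_2^3.
For each, compute codeword c = mG in F_2^6, then tally its weight.
  m = 000 → c = 000000, weight = 0.
  m = 100 → c = 011111, weight = 5.
  m = 010 → c = 011101, weight = 4.
  m = 110 → c = 000010, weight = 1.
  m = 001 → c = 011000, weight = 2.
  m = 101 → c = 000111, weight = 3.
  m = 011 → c = 000101, weight = 2.
  m = 111 → c = 011010, weight = 3.
Tally weights:
  weight 0: 1 codewords.
  weight 1: 1 codewords.
  weight 2: 2 codewords.
  weight 3: 2 codewords.
  weight 4: 1 codewords.
  weight 5: 1 codewords.
Minimum distance d = smallest w > 0 with A_w > 0 = 1.
Sanity: Σ A_w = 8 = 2^3 = 8 ✓.


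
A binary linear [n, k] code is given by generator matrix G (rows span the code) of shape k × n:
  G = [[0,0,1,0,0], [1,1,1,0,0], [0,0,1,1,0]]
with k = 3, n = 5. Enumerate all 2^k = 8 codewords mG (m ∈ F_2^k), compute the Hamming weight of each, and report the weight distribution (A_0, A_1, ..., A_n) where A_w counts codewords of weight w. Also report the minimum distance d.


Weight distribution: A_0 = 1, A_1 = 2, A_2 = 2, A_3 = 2, A_4 = 1. Minimum distance d = 1.

Enumerate all 2^3 = 8 messages m ∈ F_2^3.
For each, compute codeword c = mG in F_2^5, then tally its weight.
  m = 000 → c = 00000, weight = 0.
  m = 100 → c = 00100, weight = 1.
  m = 010 → c = 11100, weight = 3.
  m = 110 → c = 11000, weight = 2.
  m = 001 → c = 00110, weight = 2.
  m = 101 → c = 00010, weight = 1.
  m = 011 → c = 11010, weight = 3.
  m = 111 → c = 11110, weight = 4.
Tally weights:
  weight 0: 1 codewords.
  weight 1: 2 codewords.
  weight 2: 2 codewords.
  weight 3: 2 codewords.
  weight 4: 1 codewords.
Minimum distance d = smallest w > 0 with A_w > 0 = 1.
Sanity: Σ A_w = 8 = 2^3 = 8 ✓.


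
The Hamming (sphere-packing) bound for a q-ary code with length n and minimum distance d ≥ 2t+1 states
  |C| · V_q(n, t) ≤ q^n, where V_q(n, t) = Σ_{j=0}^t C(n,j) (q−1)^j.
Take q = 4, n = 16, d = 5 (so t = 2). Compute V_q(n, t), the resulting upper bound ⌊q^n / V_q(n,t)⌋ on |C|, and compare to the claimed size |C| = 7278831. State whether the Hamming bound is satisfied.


V_q(n, t) = 1129, q^n = 4294967296, Hamming bound = 3804222, |C| = 7278831 > bound (violated).

Step 1: Compute V_q(n, t) = Σ_{j=0}^2 C(n, j) (q−1)^j.
  j = 0: C(16,0)·(3)^0 = 1·1 = 1.
  j = 1: C(16,1)·(3)^1 = 16·3 = 48.
  j = 2: C(16,2)·(3)^2 = 120·9 = 1080.
  V_q(n, t) = 1 + 48 + 1080 = 1129.
Step 2: q^n = 4^16 = 4294967296.
Step 3: Hamming bound ⌊q^n / V_q(n,t)⌋ = ⌊4294967296/1129⌋ = 3804222.
Step 4: Compare |C| = 7278831 to 3804222: violated.
The claimed |C| lies above the Hamming bound, so no 4-ary code of length 16 with d ≥ 5 can have 7278831 codewords.


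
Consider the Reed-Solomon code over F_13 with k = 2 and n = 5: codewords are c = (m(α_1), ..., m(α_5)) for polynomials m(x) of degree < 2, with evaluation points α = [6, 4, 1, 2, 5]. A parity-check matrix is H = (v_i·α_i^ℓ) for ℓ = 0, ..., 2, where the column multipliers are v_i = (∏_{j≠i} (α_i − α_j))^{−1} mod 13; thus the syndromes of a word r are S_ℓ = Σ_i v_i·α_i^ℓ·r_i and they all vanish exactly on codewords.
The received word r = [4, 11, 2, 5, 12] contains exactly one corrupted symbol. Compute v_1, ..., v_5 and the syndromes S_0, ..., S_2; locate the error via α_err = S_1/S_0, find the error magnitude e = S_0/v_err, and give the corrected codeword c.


S = (11, 3, 2), error at position 5, error magnitude e = 11, c = [4, 11, 2, 5, 1].

Step 1: column multipliers v_i = (∏_{j≠i}(α_i − α_j))^{−1} mod 13.
  i = 1 (α = 6): (6−4)(6−1)(6−2)(6−5) = 2·5·4·1 = 40 ≡ 1, so v_1 = 1^{−1} = 1 (mod 13).
  i = 2 (α = 4): (4−6)(4−1)(4−2)(4−5) = (−2)·3·2·(−1) = 12 ≡ 12, so v_2 = 12^{−1} = 12 (mod 13).
  i = 3 (α = 1): (1−6)(1−4)(1−2)(1−5) = (−5)·(−3)·(−1)·(−4) = 60 ≡ 8, so v_3 = 8^{−1} = 5 (mod 13).
  i = 4 (α = 2): (2−6)(2−4)(2−1)(2−5) = (−4)·(−2)·1·(−3) = −24 ≡ 2, so v_4 = 2^{−1} = 7 (mod 13).
  i = 5 (α = 5): (5−6)(5−4)(5−1)(5−2) = (−1)·1·4·3 = −12 ≡ 1, so v_5 = 1^{−1} = 1 (mod 13).
  v = [1, 12, 5, 7, 1].
Step 2: syndromes of r = [4, 11, 2, 5, 12] (all sums mod 13).
  S_0 = Σ v_i r_i = 1·4 + 12·11 + 5·2 + 7·5 + 1·12 = 193 ≡ 11.
  S_1 = Σ v_i α_i r_i = 1·6·4 + 12·4·11 + 5·1·2 + 7·2·5 + 1·5·12 = 692 ≡ 3.
  α_i^2 mod 13 = [10, 3, 1, 4, 12].
  S_2 = Σ v_i α_i^2 r_i = 1·10·4 + 12·3·11 + 5·1·2 + 7·4·5 + 1·12·12 = 730 ≡ 2.
  S = (11, 3, 2) ≠ 0, so r is not a codeword (an error is present).
Step 3: locate the error. For a single error e at position i, S_ℓ = v_i·e·α_i^ℓ, so α_err = S_1/S_0.
  S_0^{−1} = 11^{−1} = 6 (mod 13), so α_err = 3·6 = 18 ≡ 5 = α_5. Error position i = 5.
  Consistency check: S_2/S_1 = 2·9 = 18 ≡ 5 = α_err ✓ (single-error assumption holds).
Step 4: error magnitude e = S_0/v_5 = S_0·∏_{j≠5}(α_5 − α_j) = 11·1 = 11 ≡ 11 (mod 13).
Step 5: correct position 5: c_5 = r_5 − e = 12 − 11 ≡ 1 (mod 13). Hence c = [4, 11, 2, 5, 1].
  Check: interpolating c through the α_i gives m(x) = 12 + 3·x (degree < 2) with m(α_i) = c_i for every i, so c is indeed a codeword.


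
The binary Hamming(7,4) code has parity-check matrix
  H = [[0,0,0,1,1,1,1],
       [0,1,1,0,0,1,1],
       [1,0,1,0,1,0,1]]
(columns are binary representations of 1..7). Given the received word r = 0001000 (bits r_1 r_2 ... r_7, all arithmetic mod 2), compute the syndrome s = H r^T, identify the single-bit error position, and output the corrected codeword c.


s = (1, 0, 0)^T, error position = 4, corrected codeword c = 0000000

Compute s = H r^T mod 2 one row at a time:
  s_1 = 1 + 0 + 0 + 0 = 1 ≡ 1 (mod 2).
  s_2 = 0 + 0 + 0 + 0 = 0 ≡ 0 (mod 2).
  s_3 = 0 + 0 + 0 + 0 = 0 ≡ 0 (mod 2).
s = (1, 0, 0)^T — this equals column 4 of H (binary 100), so error is at position 4.
Correct: flip bit 4 of r = 0001000 to get c = 0000000.


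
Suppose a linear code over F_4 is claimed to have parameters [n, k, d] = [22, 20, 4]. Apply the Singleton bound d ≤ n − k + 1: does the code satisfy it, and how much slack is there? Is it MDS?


Singleton RHS = n − k + 1 = 3, slack = -1, bound violated (no such code; not MDS).

Singleton bound: d ≤ n − k + 1.
Here n = 22, k = 20, so n − k + 1 = 3.
Given d = 4, check d ≤ 3: NO.
Slack = (n − k + 1) − d = -1.
The slack is negative: d = 4 exceeds n − k + 1 = 3 by 1, so the Singleton bound is violated and no linear [22, 20, 4]_4 code can exist. In particular it is not MDS (MDS requires d = n − k + 1 exactly).
Description: the claimed parameters are [22, 20, 4]_4; such a code would be impossible (violates the Singleton bound).


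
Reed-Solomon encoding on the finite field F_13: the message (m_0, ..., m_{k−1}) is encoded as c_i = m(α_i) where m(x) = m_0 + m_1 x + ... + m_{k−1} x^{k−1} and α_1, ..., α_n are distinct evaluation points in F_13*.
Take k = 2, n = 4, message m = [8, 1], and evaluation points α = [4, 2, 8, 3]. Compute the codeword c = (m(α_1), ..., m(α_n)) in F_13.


c = [12, 10, 3, 11]

Message polynomial: m(x) = 8 + 1·x (mod 13).
For each evaluation point α_i, compute m(α_i) mod 13:
  α_1 = 4: Horner steps 1 → 12, so m(4) = 12.
  α_2 = 2: Horner steps 1 → 10, so m(2) = 10.
  α_3 = 8: Horner steps 1 → 3, so m(8) = 3.
  α_4 = 3: Horner steps 1 → 11, so m(3) = 11.
Codeword c = [12, 10, 3, 11] ∈ F_13^4.


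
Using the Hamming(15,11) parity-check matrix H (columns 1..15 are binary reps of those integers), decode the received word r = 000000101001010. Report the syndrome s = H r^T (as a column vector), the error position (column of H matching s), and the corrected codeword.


s = (1, 1, 0, 0)^T, error position = 12, corrected codeword c = 000000101000010

Compute s = H r^T mod 2 one row at a time:
  s_1 = 0 + 1 + 0 + 0 + 1 + 0 + 1 + 0 = 3 ≡ 1 (mod 2).
  s_2 = 0 + 0 + 0 + 1 + 1 + 0 + 1 + 0 = 3 ≡ 1 (mod 2).
  s_3 = 0 + 0 + 0 + 1 + 0 + 0 + 1 + 0 = 2 ≡ 0 (mod 2).
  s_4 = 0 + 0 + 0 + 1 + 1 + 0 + 0 + 0 = 2 ≡ 0 (mod 2).
s = (1, 1, 0, 0)^T — this equals column 12 of H (binary 1100), so error is at position 12.
Correct: flip bit 12 of r = 000000101001010 to get c = 000000101000010.


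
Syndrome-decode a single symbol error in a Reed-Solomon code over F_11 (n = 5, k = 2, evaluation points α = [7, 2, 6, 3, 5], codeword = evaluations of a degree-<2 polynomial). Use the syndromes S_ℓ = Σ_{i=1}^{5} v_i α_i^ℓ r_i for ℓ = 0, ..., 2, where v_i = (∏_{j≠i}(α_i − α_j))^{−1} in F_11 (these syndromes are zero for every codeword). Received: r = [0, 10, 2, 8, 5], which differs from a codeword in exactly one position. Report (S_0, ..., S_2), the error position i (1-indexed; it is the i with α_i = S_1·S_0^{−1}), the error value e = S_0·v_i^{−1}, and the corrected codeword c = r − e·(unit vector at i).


S = (1, 5, 3), error at position 5, error magnitude e = 1, c = [0, 10, 2, 8, 4].

Step 1: column multipliers v_i = (∏_{j≠i}(α_i − α_j))^{−1} mod 11.
  i = 1 (α = 7): (7−2)(7−6)(7−3)(7−5) = 5·1·4·2 = 40 ≡ 7, so v_1 = 7^{−1} = 8 (mod 11).
  i = 2 (α = 2): (2−7)(2−6)(2−3)(2−5) = (−5)·(−4)·(−1)·(−3) = 60 ≡ 5, so v_2 = 5^{−1} = 9 (mod 11).
  i = 3 (α = 6): (6−7)(6−2)(6−3)(6−5) = (−1)·4·3·1 = −12 ≡ 10, so v_3 = 10^{−1} = 10 (mod 11).
  i = 4 (α = 3): (3−7)(3−2)(3−6)(3−5) = (−4)·1·(−3)·(−2) = −24 ≡ 9, so v_4 = 9^{−1} = 5 (mod 11).
  i = 5 (α = 5): (5−7)(5−2)(5−6)(5−3) = (−2)·3·(−1)·2 = 12 ≡ 1, so v_5 = 1^{−1} = 1 (mod 11).
  v = [8, 9, 10, 5, 1].
Step 2: syndromes of r = [0, 10, 2, 8, 5] (all sums mod 11).
  S_0 = Σ v_i r_i = 8·0 + 9·10 + 10·2 + 5·8 + 1·5 = 155 ≡ 1.
  S_1 = Σ v_i α_i r_i = 8·7·0 + 9·2·10 + 10·6·2 + 5·3·8 + 1·5·5 = 445 ≡ 5.
  α_i^2 mod 11 = [5, 4, 3, 9, 3].
  S_2 = Σ v_i α_i^2 r_i = 8·5·0 + 9·4·10 + 10·3·2 + 5·9·8 + 1·3·5 = 795 ≡ 3.
  S = (1, 5, 3) ≠ 0, so r is not a codeword (an error is present).
Step 3: locate the error. For a single error e at position i, S_ℓ = v_i·e·α_i^ℓ, so α_err = S_1/S_0.
  S_0^{−1} = 1^{−1} = 1 (mod 11), so α_err = 5·1 = 5 ≡ 5 = α_5. Error position i = 5.
  Consistency check: S_2/S_1 = 3·9 = 27 ≡ 5 = α_err ✓ (single-error assumption holds).
Step 4: error magnitude e = S_0/v_5 = S_0·∏_{j≠5}(α_5 − α_j) = 1·1 = 1 ≡ 1 (mod 11).
Step 5: correct position 5: c_5 = r_5 − e = 5 − 1 ≡ 4 (mod 11). Hence c = [0, 10, 2, 8, 4].
  Check: interpolating c through the α_i gives m(x) = 3 + 9·x (degree < 2) with m(α_i) = c_i for every i, so c is indeed a codeword.


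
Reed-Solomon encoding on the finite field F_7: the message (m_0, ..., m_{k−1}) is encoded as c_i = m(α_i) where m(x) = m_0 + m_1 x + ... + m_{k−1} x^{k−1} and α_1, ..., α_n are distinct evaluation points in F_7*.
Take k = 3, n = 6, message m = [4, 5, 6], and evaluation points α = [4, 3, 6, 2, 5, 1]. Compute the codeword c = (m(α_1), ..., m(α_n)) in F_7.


c = [1, 3, 5, 3, 4, 1]

Message polynomial: m(x) = 4 + 5·x + 6·x^2 (mod 7).
For each evaluation point α_i, compute m(α_i) mod 7:
  α_1 = 4: Horner steps 6 → 1 → 1, so m(4) = 1.
  α_2 = 3: Horner steps 6 → 2 → 3, so m(3) = 3.
  α_3 = 6: Horner steps 6 → 6 → 5, so m(6) = 5.
  α_4 = 2: Horner steps 6 → 3 → 3, so m(2) = 3.
  α_5 = 5: Horner steps 6 → 0 → 4, so m(5) = 4.
  α_6 = 1: Horner steps 6 → 4 → 1, so m(1) = 1.
Codeword c = [1, 3, 5, 3, 4, 1] ∈ F_7^6.


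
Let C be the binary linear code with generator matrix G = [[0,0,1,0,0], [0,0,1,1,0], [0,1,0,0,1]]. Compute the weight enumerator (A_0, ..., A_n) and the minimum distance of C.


Weight distribution: A_0 = 1, A_1 = 2, A_2 = 2, A_3 = 2, A_4 = 1. Minimum distance d = 1.

Enumerate all 2^3 = 8 messages m ∈ F_2^3.
For each, compute codeword c = mG in F_2^5, then tally its weight.
  m = 000 → c = 00000, weight = 0.
  m = 100 → c = 00100, weight = 1.
  m = 010 → c = 00110, weight = 2.
  m = 110 → c = 00010, weight = 1.
  m = 001 → c = 01001, weight = 2.
  m = 101 → c = 01101, weight = 3.
  m = 011 → c = 01111, weight = 4.
  m = 111 → c = 01011, weight = 3.
Tally weights:
  weight 0: 1 codewords.
  weight 1: 2 codewords.
  weight 2: 2 codewords.
  weight 3: 2 codewords.
  weight 4: 1 codewords.
Minimum distance d = smallest w > 0 with A_w > 0 = 1.
Sanity: Σ A_w = 8 = 2^3 = 8 ✓.


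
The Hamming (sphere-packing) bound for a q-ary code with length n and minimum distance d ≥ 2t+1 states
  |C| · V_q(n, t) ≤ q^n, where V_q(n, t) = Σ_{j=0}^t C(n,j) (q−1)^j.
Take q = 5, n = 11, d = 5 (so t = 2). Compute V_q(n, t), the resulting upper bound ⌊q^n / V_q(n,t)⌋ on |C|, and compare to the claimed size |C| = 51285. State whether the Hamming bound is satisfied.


V_q(n, t) = 925, q^n = 48828125, Hamming bound = 52787, |C| = 51285 ≤ bound (satisfied).

Step 1: Compute V_q(n, t) = Σ_{j=0}^2 C(n, j) (q−1)^j.
  j = 0: C(11,0)·(4)^0 = 1·1 = 1.
  j = 1: C(11,1)·(4)^1 = 11·4 = 44.
  j = 2: C(11,2)·(4)^2 = 55·16 = 880.
  V_q(n, t) = 1 + 44 + 880 = 925.
Step 2: q^n = 5^11 = 48828125.
Step 3: Hamming bound ⌊q^n / V_q(n,t)⌋ = ⌊48828125/925⌋ = 52787.
Step 4: Compare |C| = 51285 to 52787: satisfied.
The claimed |C| lies below the Hamming bound.


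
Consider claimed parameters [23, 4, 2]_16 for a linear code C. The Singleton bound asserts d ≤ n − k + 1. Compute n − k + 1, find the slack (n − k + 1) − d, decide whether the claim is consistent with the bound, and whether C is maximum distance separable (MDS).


Singleton RHS = n − k + 1 = 20, slack = 18, bound satisfied, not MDS.

Singleton bound: d ≤ n − k + 1.
Here n = 23, k = 4, so n − k + 1 = 20.
Given d = 2, check d ≤ 20: YES.
Slack = (n − k + 1) − d = 18.
The code is NOT MDS (slack = 18 > 0).
Description: the claimed parameters are [23, 4, 2]_16; such a code would be non-MDS.


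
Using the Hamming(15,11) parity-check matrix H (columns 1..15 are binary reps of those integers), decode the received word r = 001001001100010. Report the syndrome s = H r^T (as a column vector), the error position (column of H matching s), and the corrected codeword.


s = (1, 0, 0, 0)^T, error position = 8, corrected codeword c = 001001011100010

Compute s = H r^T mod 2 one row at a time:
  s_1 = 0 + 1 + 1 + 0 + 0 + 0 + 1 + 0 = 3 ≡ 1 (mod 2).
  s_2 = 0 + 0 + 1 + 0 + 0 + 0 + 1 + 0 = 2 ≡ 0 (mod 2).
  s_3 = 0 + 1 + 1 + 0 + 1 + 0 + 1 + 0 = 4 ≡ 0 (mod 2).
  s_4 = 0 + 1 + 0 + 0 + 1 + 0 + 0 + 0 = 2 ≡ 0 (mod 2).
s = (1, 0, 0, 0)^T — this equals column 8 of H (binary 1000), so error is at position 8.
Correct: flip bit 8 of r = 001001001100010 to get c = 001001011100010.


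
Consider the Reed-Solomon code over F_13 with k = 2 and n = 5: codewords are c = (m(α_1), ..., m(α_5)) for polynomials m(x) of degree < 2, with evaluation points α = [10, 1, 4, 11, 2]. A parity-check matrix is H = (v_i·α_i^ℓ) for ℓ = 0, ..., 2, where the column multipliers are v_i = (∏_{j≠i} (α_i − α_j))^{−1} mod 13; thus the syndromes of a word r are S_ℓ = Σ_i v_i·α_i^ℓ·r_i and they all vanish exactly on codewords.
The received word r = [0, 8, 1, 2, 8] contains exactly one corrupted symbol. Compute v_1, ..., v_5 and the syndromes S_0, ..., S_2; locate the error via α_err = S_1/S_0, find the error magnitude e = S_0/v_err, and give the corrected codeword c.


S = (2, 4, 8), error at position 5, error magnitude e = 11, c = [0, 8, 1, 2, 10].

Step 1: column multipliers v_i = (∏_{j≠i}(α_i − α_j))^{−1} mod 13.
  i = 1 (α = 10): (10−1)(10−4)(10−11)(10−2) = 9·6·(−1)·8 = −432 ≡ 10, so v_1 = 10^{−1} = 4 (mod 13).
  i = 2 (α = 1): (1−10)(1−4)(1−11)(1−2) = (−9)·(−3)·(−10)·(−1) = 270 ≡ 10, so v_2 = 10^{−1} = 4 (mod 13).
  i = 3 (α = 4): (4−10)(4−1)(4−11)(4−2) = (−6)·3·(−7)·2 = 252 ≡ 5, so v_3 = 5^{−1} = 8 (mod 13).
  i = 4 (α = 11): (11−10)(11−1)(11−4)(11−2) = 1·10·7·9 = 630 ≡ 6, so v_4 = 6^{−1} = 11 (mod 13).
  i = 5 (α = 2): (2−10)(2−1)(2−4)(2−11) = (−8)·1·(−2)·(−9) = −144 ≡ 12, so v_5 = 12^{−1} = 12 (mod 13).
  v = [4, 4, 8, 11, 12].
Step 2: syndromes of r = [0, 8, 1, 2, 8] (all sums mod 13).
  S_0 = Σ v_i r_i = 4·0 + 4·8 + 8·1 + 11·2 + 12·8 = 158 ≡ 2.
  S_1 = Σ v_i α_i r_i = 4·10·0 + 4·1·8 + 8·4·1 + 11·11·2 + 12·2·8 = 498 ≡ 4.
  α_i^2 mod 13 = [9, 1, 3, 4, 4].
  S_2 = Σ v_i α_i^2 r_i = 4·9·0 + 4·1·8 + 8·3·1 + 11·4·2 + 12·4·8 = 528 ≡ 8.
  S = (2, 4, 8) ≠ 0, so r is not a codeword (an error is present).
Step 3: locate the error. For a single error e at position i, S_ℓ = v_i·e·α_i^ℓ, so α_err = S_1/S_0.
  S_0^{−1} = 2^{−1} = 7 (mod 13), so α_err = 4·7 = 28 ≡ 2 = α_5. Error position i = 5.
  Consistency check: S_2/S_1 = 8·10 = 80 ≡ 2 = α_err ✓ (single-error assumption holds).
Step 4: error magnitude e = S_0/v_5 = S_0·∏_{j≠5}(α_5 − α_j) = 2·12 = 24 ≡ 11 (mod 13).
Step 5: correct position 5: c_5 = r_5 − e = 8 − 11 ≡ 10 (mod 13). Hence c = [0, 8, 1, 2, 10].
  Check: interpolating c through the α_i gives m(x) = 6 + 2·x (degree < 2) with m(α_i) = c_i for every i, so c is indeed a codeword.


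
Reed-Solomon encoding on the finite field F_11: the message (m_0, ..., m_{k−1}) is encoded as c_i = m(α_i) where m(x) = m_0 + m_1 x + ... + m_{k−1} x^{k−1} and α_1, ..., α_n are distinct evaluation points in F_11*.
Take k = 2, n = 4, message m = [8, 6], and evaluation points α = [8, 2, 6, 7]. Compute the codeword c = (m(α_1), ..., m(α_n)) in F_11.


c = [1, 9, 0, 6]

Message polynomial: m(x) = 8 + 6·x (mod 11).
For each evaluation point α_i, compute m(α_i) mod 11:
  α_1 = 8: Horner steps 6 → 1, so m(8) = 1.
  α_2 = 2: Horner steps 6 → 9, so m(2) = 9.
  α_3 = 6: Horner steps 6 → 0, so m(6) = 0.
  α_4 = 7: Horner steps 6 → 6, so m(7) = 6.
Codeword c = [1, 9, 0, 6] ∈ F_11^4.


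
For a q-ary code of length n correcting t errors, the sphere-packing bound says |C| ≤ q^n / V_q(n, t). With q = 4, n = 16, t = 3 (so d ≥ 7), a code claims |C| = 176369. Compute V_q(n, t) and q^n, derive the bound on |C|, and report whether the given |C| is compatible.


V_q(n, t) = 16249, q^n = 4294967296, Hamming bound = 264321, |C| = 176369 ≤ bound (satisfied).

Step 1: Compute V_q(n, t) = Σ_{j=0}^3 C(n, j) (q−1)^j.
  j = 0: C(16,0)·(3)^0 = 1·1 = 1.
  j = 1: C(16,1)·(3)^1 = 16·3 = 48.
  j = 2: C(16,2)·(3)^2 = 120·9 = 1080.
  j = 3: C(16,3)·(3)^3 = 560·27 = 15120.
  V_q(n, t) = 1 + 48 + 1080 + 15120 = 16249.
Step 2: q^n = 4^16 = 4294967296.
Step 3: Hamming bound ⌊q^n / V_q(n,t)⌋ = ⌊4294967296/16249⌋ = 264321.
Step 4: Compare |C| = 176369 to 264321: satisfied.
The claimed |C| lies below the Hamming bound.


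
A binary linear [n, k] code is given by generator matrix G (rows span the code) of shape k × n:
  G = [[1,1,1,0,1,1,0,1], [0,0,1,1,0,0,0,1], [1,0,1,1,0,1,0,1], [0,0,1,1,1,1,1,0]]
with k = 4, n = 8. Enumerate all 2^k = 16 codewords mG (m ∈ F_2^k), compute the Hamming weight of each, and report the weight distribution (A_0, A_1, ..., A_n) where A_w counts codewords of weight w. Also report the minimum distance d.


Weight distribution: A_0 = 1, A_2 = 1, A_3 = 2, A_4 = 5, A_5 = 6, A_6 = 1. Minimum distance d = 2.

Enumerate all 2^4 = 16 messages m ∈ F_2^4.
For each, compute codeword c = mG in F_2^8, then tally its weight.
  m = 0000 → c = 00000000, weight = 0.
  m = 1000 → c = 11101101, weight = 6.
  m = 0100 → c = 00110001, weight = 3.
  m = 1100 → c = 11011100, weight = 5.
  m = 0010 → c = 10110101, weight = 5.
  m = 1010 → c = 01011000, weight = 3.
  m = 0110 → c = 10000100, weight = 2.
  m = 1110 → c = 01101001, weight = 4.
  m = 0001 → c = 00111110, weight = 5.
  m = 1001 → c = 11010011, weight = 5.
  m = 0101 → c = 00001111, weight = 4.
  m = 1101 → c = 11100010, weight = 4.
  m = 0011 → c = 10001011, weight = 4.
  m = 1011 → c = 01100110, weight = 4.
  m = 0111 → c = 10111010, weight = 5.
  m = 1111 → c = 01010111, weight = 5.
Tally weights:
  weight 0: 1 codewords.
  weight 2: 1 codewords.
  weight 3: 2 codewords.
  weight 4: 5 codewords.
  weight 5: 6 codewords.
  weight 6: 1 codewords.
Minimum distance d = smallest w > 0 with A_w > 0 = 2.
Sanity: Σ A_w = 16 = 2^4 = 16 ✓.


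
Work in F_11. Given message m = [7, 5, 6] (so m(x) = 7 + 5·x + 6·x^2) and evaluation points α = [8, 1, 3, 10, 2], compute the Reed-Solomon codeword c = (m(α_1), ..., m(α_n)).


c = [2, 7, 10, 8, 8]

Message polynomial: m(x) = 7 + 5·x + 6·x^2 (mod 11).
For each evaluation point α_i, compute m(α_i) mod 11:
  α_1 = 8: Horner steps 6 → 9 → 2, so m(8) = 2.
  α_2 = 1: Horner steps 6 → 0 → 7, so m(1) = 7.
  α_3 = 3: Horner steps 6 → 1 → 10, so m(3) = 10.
  α_4 = 10: Horner steps 6 → 10 → 8, so m(10) = 8.
  α_5 = 2: Horner steps 6 → 6 → 8, so m(2) = 8.
Codeword c = [2, 7, 10, 8, 8] ∈ F_11^5.


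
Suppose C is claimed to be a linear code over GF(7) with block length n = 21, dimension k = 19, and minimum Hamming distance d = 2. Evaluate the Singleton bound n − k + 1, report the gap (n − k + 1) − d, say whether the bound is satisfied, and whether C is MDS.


Singleton RHS = n − k + 1 = 3, slack = 1, bound satisfied, not MDS.

Singleton bound: d ≤ n − k + 1.
Here n = 21, k = 19, so n − k + 1 = 3.
Given d = 2, check d ≤ 3: YES.
Slack = (n − k + 1) − d = 1.
The code is NOT MDS (slack = 1 > 0).
Description: the claimed parameters are [21, 19, 2]_7; such a code would be non-MDS.


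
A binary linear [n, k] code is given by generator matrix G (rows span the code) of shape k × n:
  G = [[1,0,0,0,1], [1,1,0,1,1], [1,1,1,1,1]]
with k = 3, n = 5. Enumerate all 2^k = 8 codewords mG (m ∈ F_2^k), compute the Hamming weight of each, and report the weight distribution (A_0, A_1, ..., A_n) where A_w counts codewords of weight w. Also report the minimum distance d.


Weight distribution: A_0 = 1, A_1 = 1, A_2 = 2, A_3 = 2, A_4 = 1, A_5 = 1. Minimum distance d = 1.

Enumerate all 2^3 = 8 messages m ∈ F_2^3.
For each, compute codeword c = mG in F_2^5, then tally its weight.
  m = 000 → c = 00000, weight = 0.
  m = 100 → c = 10001, weight = 2.
  m = 010 → c = 11011, weight = 4.
  m = 110 → c = 01010, weight = 2.
  m = 001 → c = 11111, weight = 5.
  m = 101 → c = 01110, weight = 3.
  m = 011 → c = 00100, weight = 1.
  m = 111 → c = 10101, weight = 3.
Tally weights:
  weight 0: 1 codewords.
  weight 1: 1 codewords.
  weight 2: 2 codewords.
  weight 3: 2 codewords.
  weight 4: 1 codewords.
  weight 5: 1 codewords.
Minimum distance d = smallest w > 0 with A_w > 0 = 1.
Sanity: Σ A_w = 8 = 2^3 = 8 ✓.


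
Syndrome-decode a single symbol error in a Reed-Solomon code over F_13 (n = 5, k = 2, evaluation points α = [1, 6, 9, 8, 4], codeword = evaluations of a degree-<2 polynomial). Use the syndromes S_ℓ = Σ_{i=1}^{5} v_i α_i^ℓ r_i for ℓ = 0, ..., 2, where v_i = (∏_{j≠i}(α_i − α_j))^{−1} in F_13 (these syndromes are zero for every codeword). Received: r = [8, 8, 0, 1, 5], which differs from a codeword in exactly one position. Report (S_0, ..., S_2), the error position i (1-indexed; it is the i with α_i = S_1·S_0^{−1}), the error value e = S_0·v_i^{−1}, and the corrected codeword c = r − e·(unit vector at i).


S = (12, 7, 3), error at position 2, error magnitude e = 5, c = [8, 3, 0, 1, 5].

Step 1: column multipliers v_i = (∏_{j≠i}(α_i − α_j))^{−1} mod 13.
  i = 1 (α = 1): (1−6)(1−9)(1−8)(1−4) = (−5)·(−8)·(−7)·(−3) = 840 ≡ 8, so v_1 = 8^{−1} = 5 (mod 13).
  i = 2 (α = 6): (6−1)(6−9)(6−8)(6−4) = 5·(−3)·(−2)·2 = 60 ≡ 8, so v_2 = 8^{−1} = 5 (mod 13).
  i = 3 (α = 9): (9−1)(9−6)(9−8)(9−4) = 8·3·1·5 = 120 ≡ 3, so v_3 = 3^{−1} = 9 (mod 13).
  i = 4 (α = 8): (8−1)(8−6)(8−9)(8−4) = 7·2·(−1)·4 = −56 ≡ 9, so v_4 = 9^{−1} = 3 (mod 13).
  i = 5 (α = 4): (4−1)(4−6)(4−9)(4−8) = 3·(−2)·(−5)·(−4) = −120 ≡ 10, so v_5 = 10^{−1} = 4 (mod 13).
  v = [5, 5, 9, 3, 4].
Step 2: syndromes of r = [8, 8, 0, 1, 5] (all sums mod 13).
  S_0 = Σ v_i r_i = 5·8 + 5·8 + 9·0 + 3·1 + 4·5 = 103 ≡ 12.
  S_1 = Σ v_i α_i r_i = 5·1·8 + 5·6·8 + 9·9·0 + 3·8·1 + 4·4·5 = 384 ≡ 7.
  α_i^2 mod 13 = [1, 10, 3, 12, 3].
  S_2 = Σ v_i α_i^2 r_i = 5·1·8 + 5·10·8 + 9·3·0 + 3·12·1 + 4·3·5 = 536 ≡ 3.
  S = (12, 7, 3) ≠ 0, so r is not a codeword (an error is present).
Step 3: locate the error. For a single error e at position i, S_ℓ = v_i·e·α_i^ℓ, so α_err = S_1/S_0.
  S_0^{−1} = 12^{−1} = 12 (mod 13), so α_err = 7·12 = 84 ≡ 6 = α_2. Error position i = 2.
  Consistency check: S_2/S_1 = 3·2 = 6 ≡ 6 = α_err ✓ (single-error assumption holds).
Step 4: error magnitude e = S_0/v_2 = S_0·∏_{j≠2}(α_2 − α_j) = 12·8 = 96 ≡ 5 (mod 13).
Step 5: correct position 2: c_2 = r_2 − e = 8 − 5 ≡ 3 (mod 13). Hence c = [8, 3, 0, 1, 5].
  Check: interpolating c through the α_i gives m(x) = 9 + 12·x (degree < 2) with m(α_i) = c_i for every i, so c is indeed a codeword.


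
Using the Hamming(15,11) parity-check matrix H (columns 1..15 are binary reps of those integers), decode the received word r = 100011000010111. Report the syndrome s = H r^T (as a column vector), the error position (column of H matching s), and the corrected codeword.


s = (0, 1, 0, 1)^T, error position = 5, corrected codeword c = 100001000010111

Compute s = H r^T mod 2 one row at a time:
  s_1 = 0 + 0 + 0 + 1 + 0 + 1 + 1 + 1 = 4 ≡ 0 (mod 2).
  s_2 = 0 + 1 + 1 + 0 + 0 + 1 + 1 + 1 = 5 ≡ 1 (mod 2).
  s_3 = 0 + 0 + 1 + 0 + 0 + 1 + 1 + 1 = 4 ≡ 0 (mod 2).
  s_4 = 1 + 0 + 1 + 0 + 0 + 1 + 1 + 1 = 5 ≡ 1 (mod 2).
s = (0, 1, 0, 1)^T — this equals column 5 of H (binary 0101), so error is at position 5.
Correct: flip bit 5 of r = 100011000010111 to get c = 100001000010111.


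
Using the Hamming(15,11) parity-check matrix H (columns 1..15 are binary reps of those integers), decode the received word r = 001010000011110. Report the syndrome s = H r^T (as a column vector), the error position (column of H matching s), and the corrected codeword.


s = (0, 0, 1, 0)^T, error position = 2, corrected codeword c = 011010000011110

Compute s = H r^T mod 2 one row at a time:
  s_1 = 0 + 0 + 0 + 1 + 1 + 1 + 1 + 0 = 4 ≡ 0 (mod 2).
  s_2 = 0 + 1 + 0 + 0 + 1 + 1 + 1 + 0 = 4 ≡ 0 (mod 2).
  s_3 = 0 + 1 + 0 + 0 + 0 + 1 + 1 + 0 = 3 ≡ 1 (mod 2).
  s_4 = 0 + 1 + 1 + 0 + 0 + 1 + 1 + 0 = 4 ≡ 0 (mod 2).
s = (0, 0, 1, 0)^T — this equals column 2 of H (binary 0010), so error is at position 2.
Correct: flip bit 2 of r = 001010000011110 to get c = 011010000011110.


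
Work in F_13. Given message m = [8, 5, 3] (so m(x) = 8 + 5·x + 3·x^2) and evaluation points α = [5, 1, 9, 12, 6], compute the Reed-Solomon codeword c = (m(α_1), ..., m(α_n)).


c = [4, 3, 10, 6, 3]

Message polynomial: m(x) = 8 + 5·x + 3·x^2 (mod 13).
For each evaluation point α_i, compute m(α_i) mod 13:
  α_1 = 5: Horner steps 3 → 7 → 4, so m(5) = 4.
  α_2 = 1: Horner steps 3 → 8 → 3, so m(1) = 3.
  α_3 = 9: Horner steps 3 → 6 → 10, so m(9) = 10.
  α_4 = 12: Horner steps 3 → 2 → 6, so m(12) = 6.
  α_5 = 6: Horner steps 3 → 10 → 3, so m(6) = 3.
Codeword c = [4, 3, 10, 6, 3] ∈ F_13^5.
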